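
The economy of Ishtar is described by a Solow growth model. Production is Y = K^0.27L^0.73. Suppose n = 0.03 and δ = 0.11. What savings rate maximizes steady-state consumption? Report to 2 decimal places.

s_gold = 0.27

n + δ = 0.03 + 0.11 = 0.14.
At the golden rule MPK = n+δ, and in any Cobb-Douglas steady state s = (n+δ)·k/y = MPK·k/y = capital's share 0.27.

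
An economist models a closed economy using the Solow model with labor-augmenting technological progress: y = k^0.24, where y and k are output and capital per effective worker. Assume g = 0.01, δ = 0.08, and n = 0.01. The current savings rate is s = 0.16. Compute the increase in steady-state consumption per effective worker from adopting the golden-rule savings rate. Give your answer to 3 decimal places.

The effective depreciation rate is n + g + δ = 0.01 + 0.01 + 0.08 = 0.1.
Current steady state (s = 0.16): k* = (0.16/0.1)^(1/0.76) ≈ 1.8560, y* = 1.8560^0.24 ≈ 1.1600, c* = (1−0.16)·1.1600 ≈ 0.9744.
Golden rule sets MPK = n+g+δ: 0.24·k^(0.24−1) = 0.1, so k_gold = (0.24/0.1)^(1/0.76) ≈ 3.1643.
y_gold = 3.1643^0.24 ≈ 1.3185, c_gold = y_gold − 0.1·k_gold ≈ 1.0020.
Gain: Δc = 1.0020 − 0.9744 ≈ 0.0276.

Δc ≈ 0.028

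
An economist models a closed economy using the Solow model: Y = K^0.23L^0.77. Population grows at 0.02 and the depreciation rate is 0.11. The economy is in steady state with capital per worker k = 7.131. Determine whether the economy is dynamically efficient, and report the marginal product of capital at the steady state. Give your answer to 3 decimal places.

Capital per worker breaks even when investment replaces (n + δ)·k; here n + δ = 0.13.
MPK = 0.23·k^(0.23−1) = 0.23·7.131^(-0.77) ≈ 0.0507.
MPK < 0.13, so the economy is dynamically inefficient (over-saving).

dynamically inefficient; MPK ≈ 0.051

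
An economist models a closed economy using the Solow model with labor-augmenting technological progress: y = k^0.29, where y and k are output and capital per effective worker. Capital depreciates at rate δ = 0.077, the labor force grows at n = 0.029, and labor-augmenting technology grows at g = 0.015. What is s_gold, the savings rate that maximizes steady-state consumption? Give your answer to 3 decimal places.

s_gold = 0.290

Capital per effective worker breaks even when investment replaces (n + g + δ)·k; here n + g + δ = 0.121.
At the golden rule MPK = n+g+δ, and in any Cobb-Douglas steady state s = (n+g+δ)·k/y = MPK·k/y = capital's share 0.29.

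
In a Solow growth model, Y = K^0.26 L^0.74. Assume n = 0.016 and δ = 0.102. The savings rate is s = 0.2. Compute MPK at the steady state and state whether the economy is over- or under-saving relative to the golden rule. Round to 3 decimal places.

Break-even investment rate: n + δ = 0.016 + 0.102 = 0.118.
Steady-state k*: s·k^0.26 = 0.118·k gives k* = (0.2/0.118)^(1/0.74) ≈ 2.0401.
MPK = 0.26·2.0401^(-0.74) ≈ 0.1534.
MPK > n+δ = 0.118, so the economy is dynamically efficient (under-saving).

under-saving; MPK ≈ 0.153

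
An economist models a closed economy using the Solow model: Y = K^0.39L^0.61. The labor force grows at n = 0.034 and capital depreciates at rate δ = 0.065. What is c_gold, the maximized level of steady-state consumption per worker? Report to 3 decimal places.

c_gold ≈ 1.466

n + δ = 0.034 + 0.065 = 0.099.
At the golden rule the marginal product of capital equals n+δ: 0.39·k^(0.39−1) = 0.099. Solving, k_gold = (0.39/0.099)^(1/0.61) ≈ 9.4649.
y_gold = 9.4649^0.39 ≈ 2.4026.
c_gold = y_gold − (n+δ)·k_gold = 2.4026 − 0.099·9.4649 ≈ 1.4656.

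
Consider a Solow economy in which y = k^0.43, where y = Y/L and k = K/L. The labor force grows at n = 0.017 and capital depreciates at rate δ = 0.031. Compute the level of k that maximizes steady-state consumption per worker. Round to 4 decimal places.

Break-even investment rate: n + δ = 0.017 + 0.031 = 0.048.
Maximizing c = f(k) − (n+δ)·k gives f'(k) = n+δ, i.e. 0.43·k^(0.43−1) = 0.048, so k_gold = (0.43/0.048)^(1/0.57) ≈ 46.8354.

k_gold ≈ 46.8354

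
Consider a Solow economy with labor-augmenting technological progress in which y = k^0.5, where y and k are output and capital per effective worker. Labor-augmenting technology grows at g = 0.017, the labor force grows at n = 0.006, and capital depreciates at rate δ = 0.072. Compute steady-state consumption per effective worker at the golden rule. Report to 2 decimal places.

c_gold ≈ 2.63

Capital per effective worker breaks even when investment replaces (n + g + δ)·k; here n + g + δ = 0.095.
Setting f'(k) = n+g+δ gives 0.5·k^(0.5−1) = 0.095, hence k_gold = (0.5/0.095)^(1/0.5) ≈ 27.7008.
y_gold = 27.7008^0.5 ≈ 5.2632.
c_gold = y_gold − (n+g+δ)·k_gold = 5.2632 − 0.095·27.7008 ≈ 2.6316.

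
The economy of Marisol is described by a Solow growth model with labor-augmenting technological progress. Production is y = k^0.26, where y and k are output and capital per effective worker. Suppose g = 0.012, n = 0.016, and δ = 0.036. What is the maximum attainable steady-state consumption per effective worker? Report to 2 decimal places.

c_gold ≈ 1.21

Capital per effective worker breaks even when investment replaces (n + g + δ)·k; here n + g + δ = 0.064.
At the golden rule the marginal product of capital equals n+g+δ: 0.26·k^(0.26−1) = 0.064. Solving, k_gold = (0.26/0.064)^(1/0.74) ≈ 6.6480.
y_gold = 6.6480^0.26 ≈ 1.6364.
c_gold = y_gold − (n+g+δ)·k_gold = 1.6364 − 0.064·6.6480 ≈ 1.2110.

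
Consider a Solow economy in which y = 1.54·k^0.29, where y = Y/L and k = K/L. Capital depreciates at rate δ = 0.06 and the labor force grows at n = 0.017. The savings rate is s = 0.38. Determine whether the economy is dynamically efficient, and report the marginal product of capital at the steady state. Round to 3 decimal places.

dynamically inefficient; MPK ≈ 0.059

Capital per worker breaks even when investment replaces (n + δ)·k; here n + δ = 0.077.
Steady-state k*: s·A·k^0.29 = 0.077·k gives k* = (0.38·1.54/0.077)^(1/0.71) ≈ 17.4013.
MPK = 0.29·1.54·17.4013^(-0.71) ≈ 0.0588.
MPK < n+δ = 0.077, so the economy is dynamically inefficient (over-saving).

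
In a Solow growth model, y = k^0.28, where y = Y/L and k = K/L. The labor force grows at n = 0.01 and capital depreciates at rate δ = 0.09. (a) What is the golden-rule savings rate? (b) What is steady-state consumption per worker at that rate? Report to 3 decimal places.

(a) s_gold = 0.280; (b) c_gold ≈ 1.075

Capital per worker breaks even when investment replaces (n + δ)·k; here n + δ = 0.1.
For Cobb-Douglas, s_gold equals capital's share: s_gold = 0.28.
Maximizing c = f(k) − (n+δ)·k gives f'(k) = n+δ, i.e. 0.28·k^(0.28−1) = 0.1, so k_gold = (0.28/0.1)^(1/0.72) ≈ 4.1788.
y_gold = 4.1788^0.28 ≈ 1.4924; c_gold = (1−0.28)·y_gold ≈ 1.0746.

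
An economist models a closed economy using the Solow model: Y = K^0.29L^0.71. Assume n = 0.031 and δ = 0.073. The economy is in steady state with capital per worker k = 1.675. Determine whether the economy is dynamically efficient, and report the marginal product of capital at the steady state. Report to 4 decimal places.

dynamically efficient; MPK ≈ 0.2011

n + δ = 0.031 + 0.073 = 0.104.
MPK = 0.29·k^(0.29−1) = 0.29·1.675^(-0.71) ≈ 0.2011.
MPK > 0.104, so the economy is dynamically efficient (under-saving).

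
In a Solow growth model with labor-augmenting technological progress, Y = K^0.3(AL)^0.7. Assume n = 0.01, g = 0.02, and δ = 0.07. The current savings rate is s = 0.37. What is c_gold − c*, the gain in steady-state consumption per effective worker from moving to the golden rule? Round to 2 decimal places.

n + g + δ = 0.01 + 0.02 + 0.07 = 0.1.
Current steady state (s = 0.37): k* = (0.37/0.1)^(1/0.7) ≈ 6.4821, y* = 6.4821^0.3 ≈ 1.7519, c* = (1−0.37)·1.7519 ≈ 1.1037.
Setting f'(k) = n+g+δ gives 0.3·k^(0.3−1) = 0.1, hence k_gold = (0.3/0.1)^(1/0.7) ≈ 4.8040.
y_gold = 4.8040^0.3 ≈ 1.6013, c_gold = y_gold − 0.1·k_gold ≈ 1.1209.
Gain: Δc = 1.1209 − 1.1037 ≈ 0.0172.

Δc ≈ 0.02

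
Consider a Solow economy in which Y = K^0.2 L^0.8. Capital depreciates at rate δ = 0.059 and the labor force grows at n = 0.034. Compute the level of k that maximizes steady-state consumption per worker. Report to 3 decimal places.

k_gold ≈ 2.604

The effective depreciation rate is n + δ = 0.034 + 0.059 = 0.093.
Maximizing c = f(k) − (n+δ)·k gives f'(k) = n+δ, i.e. 0.2·k^(0.2−1) = 0.093, so k_gold = (0.2/0.093)^(1/0.8) ≈ 2.6043.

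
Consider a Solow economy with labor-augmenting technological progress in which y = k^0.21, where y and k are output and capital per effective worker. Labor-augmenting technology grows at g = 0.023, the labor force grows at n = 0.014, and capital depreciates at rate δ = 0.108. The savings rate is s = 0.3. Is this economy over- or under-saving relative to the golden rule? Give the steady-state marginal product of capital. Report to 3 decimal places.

The effective depreciation rate is n + g + δ = 0.014 + 0.023 + 0.108 = 0.145.
Steady-state k*: s·k^0.21 = 0.145·k gives k* = (0.3/0.145)^(1/0.79) ≈ 2.5101.
MPK = 0.21·2.5101^(-0.79) ≈ 0.1015.
MPK < n+g+δ = 0.145, so the economy is dynamically inefficient (over-saving).

over-saving; MPK ≈ 0.101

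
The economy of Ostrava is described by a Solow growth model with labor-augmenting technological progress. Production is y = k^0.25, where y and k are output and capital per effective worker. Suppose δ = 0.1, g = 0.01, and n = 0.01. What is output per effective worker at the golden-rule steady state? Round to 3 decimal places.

Capital per effective worker breaks even when investment replaces (n + g + δ)·k; here n + g + δ = 0.12.
At the golden rule the marginal product of capital equals n+g+δ: 0.25·k^(0.25−1) = 0.12. Solving, k_gold = (0.25/0.12)^(1/0.75) ≈ 2.6608.
Output: y_gold = k_gold^0.25 = 2.6608^0.25 ≈ 1.2772.

y_gold ≈ 1.277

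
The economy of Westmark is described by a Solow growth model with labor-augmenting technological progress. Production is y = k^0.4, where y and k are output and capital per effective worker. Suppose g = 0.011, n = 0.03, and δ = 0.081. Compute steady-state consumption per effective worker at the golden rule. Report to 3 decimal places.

The effective depreciation rate is n + g + δ = 0.03 + 0.011 + 0.081 = 0.122.
Maximizing c = f(k) − (n+g+δ)·k gives f'(k) = n+g+δ, i.e. 0.4·k^(0.4−1) = 0.122, so k_gold = (0.4/0.122)^(1/0.6) ≈ 7.2360.
y_gold = 7.2360^0.4 ≈ 2.2070.
c_gold = y_gold − (n+g+δ)·k_gold = 2.2070 − 0.122·7.2360 ≈ 1.3242.

c_gold ≈ 1.324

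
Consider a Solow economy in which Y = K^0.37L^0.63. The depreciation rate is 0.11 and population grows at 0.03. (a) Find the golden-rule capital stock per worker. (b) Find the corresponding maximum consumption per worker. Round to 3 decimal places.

n + δ = 0.03 + 0.11 = 0.14.
Setting f'(k) = n+δ gives 0.37·k^(0.37−1) = 0.14, hence k_gold = (0.37/0.14)^(1/0.63) ≈ 4.6769.
y_gold = 4.6769^0.37 ≈ 1.7696; c_gold = y_gold − 0.14·k_gold ≈ 1.1149.

(a) k_gold ≈ 4.677; (b) c_gold ≈ 1.115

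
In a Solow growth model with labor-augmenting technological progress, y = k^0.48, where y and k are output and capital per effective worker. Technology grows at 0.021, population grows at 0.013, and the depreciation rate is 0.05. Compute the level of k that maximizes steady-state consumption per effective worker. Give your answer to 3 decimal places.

k_gold ≈ 28.556

Break-even investment rate: n + g + δ = 0.013 + 0.021 + 0.05 = 0.084.
Maximizing c = f(k) − (n+g+δ)·k gives f'(k) = n+g+δ, i.e. 0.48·k^(0.48−1) = 0.084, so k_gold = (0.48/0.084)^(1/0.52) ≈ 28.5559.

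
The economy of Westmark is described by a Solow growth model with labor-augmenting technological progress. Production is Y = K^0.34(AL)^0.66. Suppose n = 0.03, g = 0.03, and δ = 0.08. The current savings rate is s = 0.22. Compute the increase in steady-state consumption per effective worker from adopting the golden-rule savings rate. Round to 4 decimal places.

Δc ≈ 0.0580

Break-even investment rate: n + g + δ = 0.03 + 0.03 + 0.08 = 0.14.
Current steady state (s = 0.22): k* = (0.22/0.14)^(1/0.66) ≈ 1.9834, y* = 1.9834^0.34 ≈ 1.2622, c* = (1−0.22)·1.2622 ≈ 0.9845.
Golden rule sets MPK = n+g+δ: 0.34·k^(0.34−1) = 0.14, so k_gold = (0.34/0.14)^(1/0.66) ≈ 3.8359.
y_gold = 3.8359^0.34 ≈ 1.5795, c_gold = y_gold − 0.14·k_gold ≈ 1.0425.
Gain: Δc = 1.0425 − 0.9845 ≈ 0.0580.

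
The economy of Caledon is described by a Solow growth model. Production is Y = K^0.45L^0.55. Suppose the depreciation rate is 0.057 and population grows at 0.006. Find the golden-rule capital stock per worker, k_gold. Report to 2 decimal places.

k_gold ≈ 35.69

The effective depreciation rate is n + δ = 0.006 + 0.057 = 0.063.
At the golden rule the marginal product of capital equals n+δ: 0.45·k^(0.45−1) = 0.063. Solving, k_gold = (0.45/0.063)^(1/0.55) ≈ 35.6857.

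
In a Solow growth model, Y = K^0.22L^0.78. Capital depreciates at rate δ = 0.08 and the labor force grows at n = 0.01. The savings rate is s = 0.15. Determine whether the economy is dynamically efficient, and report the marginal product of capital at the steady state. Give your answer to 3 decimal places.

dynamically efficient; MPK ≈ 0.132

Capital per worker breaks even when investment replaces (n + δ)·k; here n + δ = 0.09.
Steady-state k*: s·k^0.22 = 0.09·k gives k* = (0.15/0.09)^(1/0.78) ≈ 1.9250.
MPK = 0.22·1.9250^(-0.78) ≈ 0.1320.
MPK > n+δ = 0.09, so the economy is dynamically efficient (under-saving).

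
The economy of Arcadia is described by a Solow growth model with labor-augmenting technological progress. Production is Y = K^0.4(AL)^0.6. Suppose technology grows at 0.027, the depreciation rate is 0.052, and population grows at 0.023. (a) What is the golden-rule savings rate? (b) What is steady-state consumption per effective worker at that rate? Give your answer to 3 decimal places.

Break-even investment rate: n + g + δ = 0.023 + 0.027 + 0.052 = 0.102.
For Cobb-Douglas, s_gold equals capital's share: s_gold = 0.4.
Maximizing c = f(k) − (n+g+δ)·k gives f'(k) = n+g+δ, i.e. 0.4·k^(0.4−1) = 0.102, so k_gold = (0.4/0.102)^(1/0.6) ≈ 9.7521.
y_gold = 9.7521^0.4 ≈ 2.4868; c_gold = (1−0.4)·y_gold ≈ 1.4921.

(a) s_gold = 0.400; (b) c_gold ≈ 1.492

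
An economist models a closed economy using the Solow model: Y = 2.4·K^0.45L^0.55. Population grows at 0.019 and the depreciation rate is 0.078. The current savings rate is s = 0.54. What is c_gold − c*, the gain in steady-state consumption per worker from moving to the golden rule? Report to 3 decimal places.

Δc ≈ 0.276

The effective depreciation rate is n + δ = 0.019 + 0.078 = 0.097.
Current steady state (s = 0.54): k* = (0.54·2.4/0.097)^(1/0.55) ≈ 111.4216, y* = 2.4·111.4216^0.45 ≈ 20.0146, c* = (1−0.54)·20.0146 ≈ 9.2067.
Setting f'(k) = n+δ gives 0.45·2.4·k^(0.45−1) = 0.097, hence k_gold = (0.45·2.4/0.097)^(1/0.55) ≈ 79.9841.
y_gold = 2.4·79.9841^0.45 ≈ 17.2410, c_gold = y_gold − 0.097·k_gold ≈ 9.4826.
Gain: Δc = 9.4826 − 9.2067 ≈ 0.2758.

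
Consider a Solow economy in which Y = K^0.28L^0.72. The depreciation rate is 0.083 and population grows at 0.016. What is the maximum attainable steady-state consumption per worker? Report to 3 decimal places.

n + δ = 0.016 + 0.083 = 0.099.
Golden rule sets MPK = n+δ: 0.28·k^(0.28−1) = 0.099, so k_gold = (0.28/0.099)^(1/0.72) ≈ 4.2376.
y_gold = 4.2376^0.28 ≈ 1.4983.
c_gold = y_gold − (n+δ)·k_gold = 1.4983 − 0.099·4.2376 ≈ 1.0788.

c_gold ≈ 1.079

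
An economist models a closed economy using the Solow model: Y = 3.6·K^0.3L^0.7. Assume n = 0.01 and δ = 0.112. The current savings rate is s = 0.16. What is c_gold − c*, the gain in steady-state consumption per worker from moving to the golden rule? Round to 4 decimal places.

Capital per worker breaks even when investment replaces (n + δ)·k; here n + δ = 0.122.
Current steady state (s = 0.16): k* = (0.16·3.6/0.122)^(1/0.7) ≈ 9.1822, y* = 3.6·9.1822^0.3 ≈ 7.0014, c* = (1−0.16)·7.0014 ≈ 5.8812.
At the golden rule the marginal product of capital equals n+δ: 0.3·3.6·k^(0.3−1) = 0.122. Solving, k_gold = (0.3·3.6/0.122)^(1/0.7) ≈ 22.5397.
y_gold = 3.6·22.5397^0.3 ≈ 9.1662, c_gold = y_gold − 0.122·k_gold ≈ 6.4163.
Gain: Δc = 6.4163 − 5.8812 ≈ 0.5351.

Δc ≈ 0.5351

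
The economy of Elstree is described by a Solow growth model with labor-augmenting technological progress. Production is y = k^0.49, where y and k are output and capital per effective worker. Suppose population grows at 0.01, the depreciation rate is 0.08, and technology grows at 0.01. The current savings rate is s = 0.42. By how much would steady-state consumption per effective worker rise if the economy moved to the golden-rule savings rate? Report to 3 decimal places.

Δc ≈ 0.045

Break-even investment rate: n + g + δ = 0.01 + 0.01 + 0.08 = 0.1.
Current steady state (s = 0.42): k* = (0.42/0.1)^(1/0.51) ≈ 16.6747, y* = 16.6747^0.49 ≈ 3.9702, c* = (1−0.42)·3.9702 ≈ 2.3027.
At the golden rule the marginal product of capital equals n+g+δ: 0.49·k^(0.49−1) = 0.1. Solving, k_gold = (0.49/0.1)^(1/0.51) ≈ 22.5593.
y_gold = 22.5593^0.49 ≈ 4.6039, c_gold = y_gold − 0.1·k_gold ≈ 2.3480.
Gain: Δc = 2.3480 − 2.3027 ≈ 0.0453.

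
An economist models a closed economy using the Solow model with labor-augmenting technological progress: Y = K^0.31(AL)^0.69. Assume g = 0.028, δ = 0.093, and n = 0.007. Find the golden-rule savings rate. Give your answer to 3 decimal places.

s_gold = 0.310

Capital per effective worker breaks even when investment replaces (n + g + δ)·k; here n + g + δ = 0.128.
At the golden rule MPK = n+g+δ, and in any Cobb-Douglas steady state s = (n+g+δ)·k/y = MPK·k/y = capital's share 0.31.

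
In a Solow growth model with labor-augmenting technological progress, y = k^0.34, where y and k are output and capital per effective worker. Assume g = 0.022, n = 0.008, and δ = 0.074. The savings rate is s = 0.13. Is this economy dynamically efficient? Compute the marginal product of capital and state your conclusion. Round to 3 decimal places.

Capital per effective worker breaks even when investment replaces (n + g + δ)·k; here n + g + δ = 0.104.
Steady-state k*: s·k^0.34 = 0.104·k gives k* = (0.13/0.104)^(1/0.66) ≈ 1.4023.
MPK = 0.34·1.4023^(-0.66) ≈ 0.2720.
MPK > n+g+δ = 0.104, so the economy is dynamically efficient (under-saving).

dynamically efficient; MPK ≈ 0.272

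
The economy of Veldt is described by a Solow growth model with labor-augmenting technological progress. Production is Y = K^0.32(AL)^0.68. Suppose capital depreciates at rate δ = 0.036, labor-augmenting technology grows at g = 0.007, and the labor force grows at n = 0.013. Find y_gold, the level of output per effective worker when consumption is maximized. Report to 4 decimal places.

y_gold ≈ 2.2710

Capital per effective worker breaks even when investment replaces (n + g + δ)·k; here n + g + δ = 0.056.
Maximizing c = f(k) − (n+g+δ)·k gives f'(k) = n+g+δ, i.e. 0.32·k^(0.32−1) = 0.056, so k_gold = (0.32/0.056)^(1/0.68) ≈ 12.9772.
Output: y_gold = k_gold^0.32 = 12.9772^0.32 ≈ 2.2710.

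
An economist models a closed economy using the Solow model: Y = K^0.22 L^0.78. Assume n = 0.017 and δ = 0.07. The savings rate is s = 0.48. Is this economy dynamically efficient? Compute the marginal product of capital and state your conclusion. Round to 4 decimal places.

n + δ = 0.017 + 0.07 = 0.087.
Steady-state k*: s·k^0.22 = 0.087·k gives k* = (0.48/0.087)^(1/0.78) ≈ 8.9315.
MPK = 0.22·8.9315^(-0.78) ≈ 0.0399.
MPK < n+δ = 0.087, so the economy is dynamically inefficient (over-saving).

dynamically inefficient; MPK ≈ 0.0399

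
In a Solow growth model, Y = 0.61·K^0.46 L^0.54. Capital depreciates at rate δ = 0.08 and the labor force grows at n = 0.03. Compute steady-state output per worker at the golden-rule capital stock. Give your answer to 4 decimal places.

The effective depreciation rate is n + δ = 0.03 + 0.08 = 0.11.
Golden rule sets MPK = n+δ: 0.46·0.61·k^(0.46−1) = 0.11, so k_gold = (0.46·0.61/0.11)^(1/0.54) ≈ 5.6642.
Output: y_gold = 0.61·k_gold^0.46 = 0.61·5.6642^0.46 ≈ 1.3545.

y_gold ≈ 1.3545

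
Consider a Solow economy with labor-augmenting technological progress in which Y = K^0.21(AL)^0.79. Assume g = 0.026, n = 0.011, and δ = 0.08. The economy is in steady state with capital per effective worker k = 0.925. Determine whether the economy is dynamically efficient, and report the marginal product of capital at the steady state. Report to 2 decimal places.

dynamically efficient; MPK ≈ 0.22

n + g + δ = 0.011 + 0.026 + 0.08 = 0.117.
MPK = 0.21·k^(0.21−1) = 0.21·0.925^(-0.79) ≈ 0.2233.
MPK > 0.117, so the economy is dynamically efficient (under-saving).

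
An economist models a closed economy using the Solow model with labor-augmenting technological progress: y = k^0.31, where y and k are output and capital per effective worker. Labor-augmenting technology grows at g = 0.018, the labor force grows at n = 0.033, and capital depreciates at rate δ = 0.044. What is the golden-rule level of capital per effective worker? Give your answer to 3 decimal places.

n + g + δ = 0.033 + 0.018 + 0.044 = 0.095.
At the golden rule the marginal product of capital equals n+g+δ: 0.31·k^(0.31−1) = 0.095. Solving, k_gold = (0.31/0.095)^(1/0.69) ≈ 5.5514.

k_gold ≈ 5.551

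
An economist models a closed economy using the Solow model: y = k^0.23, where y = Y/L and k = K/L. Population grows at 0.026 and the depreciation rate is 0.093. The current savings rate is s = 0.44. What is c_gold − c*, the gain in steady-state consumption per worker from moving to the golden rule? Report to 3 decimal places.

Δc ≈ 0.110

Break-even investment rate: n + δ = 0.026 + 0.093 = 0.119.
Current steady state (s = 0.44): k* = (0.44/0.119)^(1/0.77) ≈ 5.4644, y* = 5.4644^0.23 ≈ 1.4779, c* = (1−0.44)·1.4779 ≈ 0.8276.
At the golden rule the marginal product of capital equals n+δ: 0.23·k^(0.23−1) = 0.119. Solving, k_gold = (0.23/0.119)^(1/0.77) ≈ 2.3532.
y_gold = 2.3532^0.23 ≈ 1.2175, c_gold = y_gold − 0.119·k_gold ≈ 0.9375.
Gain: Δc = 0.9375 − 0.8276 ≈ 0.1099.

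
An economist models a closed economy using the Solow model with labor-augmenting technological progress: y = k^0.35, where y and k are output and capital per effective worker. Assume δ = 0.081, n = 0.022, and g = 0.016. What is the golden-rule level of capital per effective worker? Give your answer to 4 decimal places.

Break-even investment rate: n + g + δ = 0.022 + 0.016 + 0.081 = 0.119.
Maximizing c = f(k) − (n+g+δ)·k gives f'(k) = n+g+δ, i.e. 0.35·k^(0.35−1) = 0.119, so k_gold = (0.35/0.119)^(1/0.65) ≈ 5.2578.

k_gold ≈ 5.2578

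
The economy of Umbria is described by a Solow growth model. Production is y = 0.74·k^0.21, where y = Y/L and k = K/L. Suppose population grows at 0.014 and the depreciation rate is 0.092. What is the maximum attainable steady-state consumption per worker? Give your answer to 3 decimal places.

c_gold ≈ 0.647

n + δ = 0.014 + 0.092 = 0.106.
At the golden rule the marginal product of capital equals n+δ: 0.21·0.74·k^(0.21−1) = 0.106. Solving, k_gold = (0.21·0.74/0.106)^(1/0.79) ≈ 1.6230.
y_gold = 0.74·1.6230^0.21 ≈ 0.8192.
c_gold = y_gold − (n+δ)·k_gold = 0.8192 − 0.106·1.6230 ≈ 0.6472.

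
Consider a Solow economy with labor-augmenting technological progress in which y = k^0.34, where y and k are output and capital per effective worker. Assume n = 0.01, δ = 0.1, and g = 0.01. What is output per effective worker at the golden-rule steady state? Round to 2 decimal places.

n + g + δ = 0.01 + 0.01 + 0.1 = 0.12.
Maximizing c = f(k) − (n+g+δ)·k gives f'(k) = n+g+δ, i.e. 0.34·k^(0.34−1) = 0.12, so k_gold = (0.34/0.12)^(1/0.66) ≈ 4.8451.
Output: y_gold = k_gold^0.34 = 4.8451^0.34 ≈ 1.7100.

y_gold ≈ 1.71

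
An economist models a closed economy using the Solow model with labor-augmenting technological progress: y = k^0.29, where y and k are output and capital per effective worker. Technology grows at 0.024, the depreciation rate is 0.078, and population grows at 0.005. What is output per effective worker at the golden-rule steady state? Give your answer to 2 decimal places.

n + g + δ = 0.005 + 0.024 + 0.078 = 0.107.
At the golden rule the marginal product of capital equals n+g+δ: 0.29·k^(0.29−1) = 0.107. Solving, k_gold = (0.29/0.107)^(1/0.71) ≈ 4.0727.
Output: y_gold = k_gold^0.29 = 4.0727^0.29 ≈ 1.5027.

y_gold ≈ 1.50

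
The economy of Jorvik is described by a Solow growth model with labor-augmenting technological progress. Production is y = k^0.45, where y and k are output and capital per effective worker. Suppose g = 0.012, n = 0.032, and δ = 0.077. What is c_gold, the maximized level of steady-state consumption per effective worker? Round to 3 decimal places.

The effective depreciation rate is n + g + δ = 0.032 + 0.012 + 0.077 = 0.121.
At the golden rule the marginal product of capital equals n+g+δ: 0.45·k^(0.45−1) = 0.121. Solving, k_gold = (0.45/0.121)^(1/0.55) ≈ 10.8928.
y_gold = 10.8928^0.45 ≈ 2.9290.
c_gold = y_gold − (n+g+δ)·k_gold = 2.9290 − 0.121·10.8928 ≈ 1.6109.

c_gold ≈ 1.611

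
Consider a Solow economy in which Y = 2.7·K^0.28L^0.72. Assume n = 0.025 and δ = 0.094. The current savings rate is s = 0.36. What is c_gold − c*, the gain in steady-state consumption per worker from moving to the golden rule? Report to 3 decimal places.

Δc ≈ 0.079

Break-even investment rate: n + δ = 0.025 + 0.094 = 0.119.
Current steady state (s = 0.36): k* = (0.36·2.7/0.119)^(1/0.72) ≈ 18.4855, y* = 2.7·18.4855^0.28 ≈ 6.1105, c* = (1−0.36)·6.1105 ≈ 3.9107.
At the golden rule the marginal product of capital equals n+δ: 0.28·2.7·k^(0.28−1) = 0.119. Solving, k_gold = (0.28·2.7/0.119)^(1/0.72) ≈ 13.0390.
y_gold = 2.7·13.0390^0.28 ≈ 5.5416, c_gold = y_gold − 0.119·k_gold ≈ 3.9899.
Gain: Δc = 3.9899 − 3.9107 ≈ 0.0792.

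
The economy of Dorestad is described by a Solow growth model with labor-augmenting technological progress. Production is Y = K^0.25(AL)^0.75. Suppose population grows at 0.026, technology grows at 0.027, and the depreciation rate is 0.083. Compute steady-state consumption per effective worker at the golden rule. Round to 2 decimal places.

Break-even investment rate: n + g + δ = 0.026 + 0.027 + 0.083 = 0.136.
Setting f'(k) = n+g+δ gives 0.25·k^(0.25−1) = 0.136, hence k_gold = (0.25/0.136)^(1/0.75) ≈ 2.2518.
y_gold = 2.2518^0.25 ≈ 1.2250.
c_gold = y_gold − (n+g+δ)·k_gold = 1.2250 − 0.136·2.2518 ≈ 0.9187.

c_gold ≈ 0.92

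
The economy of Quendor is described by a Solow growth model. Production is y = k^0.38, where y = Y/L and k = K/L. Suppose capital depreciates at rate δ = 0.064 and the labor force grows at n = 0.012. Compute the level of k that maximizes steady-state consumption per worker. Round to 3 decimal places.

Capital per worker breaks even when investment replaces (n + δ)·k; here n + δ = 0.076.
Setting f'(k) = n+δ gives 0.38·k^(0.38−1) = 0.076, hence k_gold = (0.38/0.076)^(1/0.62) ≈ 13.4082.

k_gold ≈ 13.408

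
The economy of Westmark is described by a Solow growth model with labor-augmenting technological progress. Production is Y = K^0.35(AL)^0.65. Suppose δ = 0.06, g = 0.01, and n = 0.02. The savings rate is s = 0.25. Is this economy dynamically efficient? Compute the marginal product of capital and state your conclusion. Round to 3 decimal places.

dynamically efficient; MPK ≈ 0.126

Capital per effective worker breaks even when investment replaces (n + g + δ)·k; here n + g + δ = 0.09.
Steady-state k*: s·k^0.35 = 0.09·k gives k* = (0.25/0.09)^(1/0.65) ≈ 4.8152.
MPK = 0.35·4.8152^(-0.65) ≈ 0.1260.
MPK > n+g+δ = 0.09, so the economy is dynamically efficient (under-saving).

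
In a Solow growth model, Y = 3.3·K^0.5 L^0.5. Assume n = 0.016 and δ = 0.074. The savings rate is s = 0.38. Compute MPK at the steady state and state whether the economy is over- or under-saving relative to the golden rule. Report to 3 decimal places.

n + δ = 0.016 + 0.074 = 0.09.
Steady-state k*: s·A·k^0.5 = 0.09·k gives k* = (0.38·3.3/0.09)^(1/0.5) ≈ 194.1378.
MPK = 0.5·3.3·194.1378^(-0.5) ≈ 0.1184.
MPK > n+δ = 0.09, so the economy is dynamically efficient (under-saving).

under-saving; MPK ≈ 0.118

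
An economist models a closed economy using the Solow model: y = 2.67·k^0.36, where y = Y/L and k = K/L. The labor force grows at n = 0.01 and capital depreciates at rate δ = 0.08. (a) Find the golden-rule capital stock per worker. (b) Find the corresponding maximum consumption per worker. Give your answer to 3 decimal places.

(a) k_gold ≈ 40.471; (b) c_gold ≈ 6.475

n + δ = 0.01 + 0.08 = 0.09.
At the golden rule the marginal product of capital equals n+δ: 0.36·2.67·k^(0.36−1) = 0.09. Solving, k_gold = (0.36·2.67/0.09)^(1/0.64) ≈ 40.4709.
y_gold = 2.67·40.4709^0.36 ≈ 10.1177; c_gold = y_gold − 0.09·k_gold ≈ 6.4753.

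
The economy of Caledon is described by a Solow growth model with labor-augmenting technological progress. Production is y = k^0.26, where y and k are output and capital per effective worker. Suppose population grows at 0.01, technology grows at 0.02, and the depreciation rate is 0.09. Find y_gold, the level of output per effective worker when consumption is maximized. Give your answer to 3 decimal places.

y_gold ≈ 1.312

The effective depreciation rate is n + g + δ = 0.01 + 0.02 + 0.09 = 0.12.
Setting f'(k) = n+g+δ gives 0.26·k^(0.26−1) = 0.12, hence k_gold = (0.26/0.12)^(1/0.74) ≈ 2.8430.
Output: y_gold = k_gold^0.26 = 2.8430^0.26 ≈ 1.3121.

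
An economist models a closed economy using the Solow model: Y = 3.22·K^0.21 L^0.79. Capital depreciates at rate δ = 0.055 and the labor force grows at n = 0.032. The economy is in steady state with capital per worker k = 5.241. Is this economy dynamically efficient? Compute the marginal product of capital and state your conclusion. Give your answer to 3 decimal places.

dynamically efficient; MPK ≈ 0.183

The effective depreciation rate is n + δ = 0.032 + 0.055 = 0.087.
MPK = 0.21·3.22·k^(0.21−1) = 0.21·3.22·5.241^(-0.79) ≈ 0.1827.
MPK > 0.087, so the economy is dynamically efficient (under-saving).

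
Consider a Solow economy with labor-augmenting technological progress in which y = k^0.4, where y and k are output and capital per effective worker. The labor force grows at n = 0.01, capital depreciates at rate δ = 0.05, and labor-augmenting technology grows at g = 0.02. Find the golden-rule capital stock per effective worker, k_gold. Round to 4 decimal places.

k_gold ≈ 14.6201

Capital per effective worker breaks even when investment replaces (n + g + δ)·k; here n + g + δ = 0.08.
At the golden rule the marginal product of capital equals n+g+δ: 0.4·k^(0.4−1) = 0.08. Solving, k_gold = (0.4/0.08)^(1/0.6) ≈ 14.6201.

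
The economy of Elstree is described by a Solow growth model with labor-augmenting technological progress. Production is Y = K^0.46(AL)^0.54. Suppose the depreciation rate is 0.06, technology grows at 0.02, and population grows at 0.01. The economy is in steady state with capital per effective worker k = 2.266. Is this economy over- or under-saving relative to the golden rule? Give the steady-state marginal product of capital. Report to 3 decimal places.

Capital per effective worker breaks even when investment replaces (n + g + δ)·k; here n + g + δ = 0.09.
MPK = 0.46·k^(0.46−1) = 0.46·2.266^(-0.54) ≈ 0.2957.
MPK > 0.09, so the economy is dynamically efficient (under-saving).

under-saving; MPK ≈ 0.296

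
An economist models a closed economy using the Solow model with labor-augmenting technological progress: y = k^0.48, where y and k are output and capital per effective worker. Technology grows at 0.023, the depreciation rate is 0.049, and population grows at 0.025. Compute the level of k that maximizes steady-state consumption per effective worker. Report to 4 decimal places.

The effective depreciation rate is n + g + δ = 0.025 + 0.023 + 0.049 = 0.097.
Setting f'(k) = n+g+δ gives 0.48·k^(0.48−1) = 0.097, hence k_gold = (0.48/0.097)^(1/0.52) ≈ 21.6530.

k_gold ≈ 21.6530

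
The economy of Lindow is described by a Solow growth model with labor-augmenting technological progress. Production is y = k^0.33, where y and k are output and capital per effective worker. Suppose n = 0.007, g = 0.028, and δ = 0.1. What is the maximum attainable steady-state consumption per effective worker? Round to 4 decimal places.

c_gold ≈ 1.0406

Capital per effective worker breaks even when investment replaces (n + g + δ)·k; here n + g + δ = 0.135.
At the golden rule the marginal product of capital equals n+g+δ: 0.33·k^(0.33−1) = 0.135. Solving, k_gold = (0.33/0.135)^(1/0.67) ≈ 3.7964.
y_gold = 3.7964^0.33 ≈ 1.5531.
c_gold = y_gold − (n+g+δ)·k_gold = 1.5531 − 0.135·3.7964 ≈ 1.0406.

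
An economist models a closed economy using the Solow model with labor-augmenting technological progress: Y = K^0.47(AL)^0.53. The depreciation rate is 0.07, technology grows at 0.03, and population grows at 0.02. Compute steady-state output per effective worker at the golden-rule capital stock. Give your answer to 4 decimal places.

The effective depreciation rate is n + g + δ = 0.02 + 0.03 + 0.07 = 0.12.
Maximizing c = f(k) − (n+g+δ)·k gives f'(k) = n+g+δ, i.e. 0.47·k^(0.47−1) = 0.12, so k_gold = (0.47/0.12)^(1/0.53) ≈ 13.1435.
Output: y_gold = k_gold^0.47 = 13.1435^0.47 ≈ 3.3558.

y_gold ≈ 3.3558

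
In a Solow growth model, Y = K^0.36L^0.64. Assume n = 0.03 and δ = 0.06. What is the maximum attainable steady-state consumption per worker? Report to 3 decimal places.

Capital per worker breaks even when investment replaces (n + δ)·k; here n + δ = 0.09.
Setting f'(k) = n+δ gives 0.36·k^(0.36−1) = 0.09, hence k_gold = (0.36/0.09)^(1/0.64) ≈ 8.7241.
y_gold = 8.7241^0.36 ≈ 2.1810.
c_gold = y_gold − (n+δ)·k_gold = 2.1810 − 0.09·8.7241 ≈ 1.3958.

c_gold ≈ 1.396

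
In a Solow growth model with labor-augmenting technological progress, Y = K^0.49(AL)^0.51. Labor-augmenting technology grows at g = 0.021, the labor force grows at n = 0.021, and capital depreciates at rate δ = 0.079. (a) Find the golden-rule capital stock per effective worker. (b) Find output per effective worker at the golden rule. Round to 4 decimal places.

Capital per effective worker breaks even when investment replaces (n + g + δ)·k; here n + g + δ = 0.121.
Maximizing c = f(k) − (n+g+δ)·k gives f'(k) = n+g+δ, i.e. 0.49·k^(0.49−1) = 0.121, so k_gold = (0.49/0.121)^(1/0.51) ≈ 15.5239.
y_gold = 15.5239^0.49 ≈ 3.8335.

(a) k_gold ≈ 15.5239; (b) y_gold ≈ 3.8335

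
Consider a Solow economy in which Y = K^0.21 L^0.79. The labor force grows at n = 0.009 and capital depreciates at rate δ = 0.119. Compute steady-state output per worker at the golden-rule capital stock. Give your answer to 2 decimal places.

n + δ = 0.009 + 0.119 = 0.128.
At the golden rule the marginal product of capital equals n+δ: 0.21·k^(0.21−1) = 0.128. Solving, k_gold = (0.21/0.128)^(1/0.79) ≈ 1.8714.
Output: y_gold = k_gold^0.21 = 1.8714^0.21 ≈ 1.1407.

y_gold ≈ 1.14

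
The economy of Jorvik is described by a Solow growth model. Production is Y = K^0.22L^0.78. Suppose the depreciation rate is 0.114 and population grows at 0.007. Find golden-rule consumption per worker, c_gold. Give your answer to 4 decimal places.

n + δ = 0.007 + 0.114 = 0.121.
Maximizing c = f(k) − (n+δ)·k gives f'(k) = n+δ, i.e. 0.22·k^(0.22−1) = 0.121, so k_gold = (0.22/0.121)^(1/0.78) ≈ 2.1521.
y_gold = 2.1521^0.22 ≈ 1.1837.
c_gold = y_gold − (n+δ)·k_gold = 1.1837 − 0.121·2.1521 ≈ 0.9233.

c_gold ≈ 0.9233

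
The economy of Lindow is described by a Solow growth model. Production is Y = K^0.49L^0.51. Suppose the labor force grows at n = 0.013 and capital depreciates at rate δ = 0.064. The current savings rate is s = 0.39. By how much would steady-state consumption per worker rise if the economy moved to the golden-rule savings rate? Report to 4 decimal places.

Δc ≈ 0.1191

The effective depreciation rate is n + δ = 0.013 + 0.064 = 0.077.
Current steady state (s = 0.39): k* = (0.39/0.077)^(1/0.51) ≈ 24.0723, y* = 24.0723^0.49 ≈ 4.7527, c* = (1−0.39)·4.7527 ≈ 2.8992.
Golden rule sets MPK = n+δ: 0.49·k^(0.49−1) = 0.077, so k_gold = (0.49/0.077)^(1/0.51) ≈ 37.6611.
y_gold = 37.6611^0.49 ≈ 5.9182, c_gold = y_gold − 0.077·k_gold ≈ 3.0183.
Gain: Δc = 3.0183 − 2.8992 ≈ 0.1191.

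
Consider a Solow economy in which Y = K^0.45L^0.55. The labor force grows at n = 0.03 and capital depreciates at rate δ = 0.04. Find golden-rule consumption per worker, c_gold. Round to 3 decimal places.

Capital per worker breaks even when investment replaces (n + δ)·k; here n + δ = 0.07.
Golden rule sets MPK = n+δ: 0.45·k^(0.45−1) = 0.07, so k_gold = (0.45/0.07)^(1/0.55) ≈ 29.4645.
y_gold = 29.4645^0.45 ≈ 4.5834.
c_gold = y_gold − (n+δ)·k_gold = 4.5834 − 0.07·29.4645 ≈ 2.5209.

c_gold ≈ 2.521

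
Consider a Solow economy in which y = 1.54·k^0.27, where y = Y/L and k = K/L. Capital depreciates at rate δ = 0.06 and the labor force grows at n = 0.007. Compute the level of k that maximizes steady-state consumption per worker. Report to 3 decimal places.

n + δ = 0.007 + 0.06 = 0.067.
Maximizing c = f(k) − (n+δ)·k gives f'(k) = n+δ, i.e. 0.27·1.54·k^(0.27−1) = 0.067, so k_gold = (0.27·1.54/0.067)^(1/0.73) ≈ 12.1910.

k_gold ≈ 12.191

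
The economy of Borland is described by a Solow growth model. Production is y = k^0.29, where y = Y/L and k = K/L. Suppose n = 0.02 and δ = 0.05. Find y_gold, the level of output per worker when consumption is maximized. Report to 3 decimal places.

Break-even investment rate: n + δ = 0.02 + 0.05 = 0.07.
Maximizing c = f(k) − (n+δ)·k gives f'(k) = n+δ, i.e. 0.29·k^(0.29−1) = 0.07, so k_gold = (0.29/0.07)^(1/0.71) ≈ 7.4035.
Output: y_gold = k_gold^0.29 = 7.4035^0.29 ≈ 1.7870.

y_gold ≈ 1.787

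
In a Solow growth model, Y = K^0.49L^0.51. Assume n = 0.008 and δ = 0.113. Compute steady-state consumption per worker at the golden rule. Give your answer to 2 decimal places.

n + δ = 0.008 + 0.113 = 0.121.
Golden rule sets MPK = n+δ: 0.49·k^(0.49−1) = 0.121, so k_gold = (0.49/0.121)^(1/0.51) ≈ 15.5239.
y_gold = 15.5239^0.49 ≈ 3.8335.
c_gold = y_gold − (n+δ)·k_gold = 3.8335 − 0.121·15.5239 ≈ 1.9551.

c_gold ≈ 1.96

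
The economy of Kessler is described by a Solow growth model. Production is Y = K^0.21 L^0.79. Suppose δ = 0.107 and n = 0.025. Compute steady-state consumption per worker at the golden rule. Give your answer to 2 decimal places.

Break-even investment rate: n + δ = 0.025 + 0.107 = 0.132.
Maximizing c = f(k) − (n+δ)·k gives f'(k) = n+δ, i.e. 0.21·k^(0.21−1) = 0.132, so k_gold = (0.21/0.132)^(1/0.79) ≈ 1.7999.
y_gold = 1.7999^0.21 ≈ 1.1314.
c_gold = y_gold − (n+δ)·k_gold = 1.1314 − 0.132·1.7999 ≈ 0.8938.

c_gold ≈ 0.89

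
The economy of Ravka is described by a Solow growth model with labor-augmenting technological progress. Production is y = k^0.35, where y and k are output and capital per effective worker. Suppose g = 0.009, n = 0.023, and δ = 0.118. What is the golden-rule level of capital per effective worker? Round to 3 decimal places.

n + g + δ = 0.023 + 0.009 + 0.118 = 0.15.
At the golden rule the marginal product of capital equals n+g+δ: 0.35·k^(0.35−1) = 0.15. Solving, k_gold = (0.35/0.15)^(1/0.65) ≈ 3.6823.

k_gold ≈ 3.682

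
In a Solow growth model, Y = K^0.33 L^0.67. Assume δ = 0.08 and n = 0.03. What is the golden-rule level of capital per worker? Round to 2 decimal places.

k_gold ≈ 5.15

The effective depreciation rate is n + δ = 0.03 + 0.08 = 0.11.
At the golden rule the marginal product of capital equals n+δ: 0.33·k^(0.33−1) = 0.11. Solving, k_gold = (0.33/0.11)^(1/0.67) ≈ 5.1537.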